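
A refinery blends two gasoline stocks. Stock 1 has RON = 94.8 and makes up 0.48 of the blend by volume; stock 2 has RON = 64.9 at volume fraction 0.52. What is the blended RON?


Linear blending: RON_blend = sum(vi * RONi)
Contribution 1: 0.48 * 94.8 = 45.504
Contribution 2: 0.52 * 64.9 = 33.748
RON_blend = 45.504 + 33.748 = 79.252

79.252


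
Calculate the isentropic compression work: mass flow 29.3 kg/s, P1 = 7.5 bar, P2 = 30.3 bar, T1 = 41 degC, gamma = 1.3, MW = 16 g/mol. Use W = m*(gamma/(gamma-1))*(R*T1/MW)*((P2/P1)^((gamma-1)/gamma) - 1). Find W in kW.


Isentropic work: W = m*(gamma/(gamma-1))*(R*T1/MW)*((P2/P1)^((gamma-1)/gamma) - 1)
T1 = 41 + 273.15 = 314.15 K
Pressure ratio = 30.3 / 7.5 = 4.04
Exponent = (1.3 - 1)/1.3 = 0.230769
(P2/P1)^exp - 1 = 4.04^0.230769 - 1 = 0.380175
W = 29.3 * 1.3 / 0.3 * 8.314 * 314.15 / 16 * 0.380175 = 7880

7880 kW


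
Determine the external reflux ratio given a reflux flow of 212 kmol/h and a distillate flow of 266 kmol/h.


Reflux ratio definition: R = L / D (liquid returned / distillate withdrawn)
L = 212 kmol/h, D = 266 kmol/h
R = 212 / 266 = 0.7970

0.7970


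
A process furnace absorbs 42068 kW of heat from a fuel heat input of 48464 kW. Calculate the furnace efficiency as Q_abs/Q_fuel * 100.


Furnace efficiency = Q_absorbed / Q_fuel * 100
= 42068 / 48464 * 100 = 86.80

86.80 %


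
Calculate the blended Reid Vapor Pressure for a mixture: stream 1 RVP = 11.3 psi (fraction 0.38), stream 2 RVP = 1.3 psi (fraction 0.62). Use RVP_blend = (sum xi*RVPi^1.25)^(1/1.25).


Chevron index: RVP_blend = (sum xi*RVPi^1.25)^(1/1.25)
RVP^1.25 terms: 0.38 * 11.3^1.25 + 0.62 * 1.3^1.25 = 8.73348
RVP_blend = 8.73348^(1/1.25) = 5.662

5.662 psi


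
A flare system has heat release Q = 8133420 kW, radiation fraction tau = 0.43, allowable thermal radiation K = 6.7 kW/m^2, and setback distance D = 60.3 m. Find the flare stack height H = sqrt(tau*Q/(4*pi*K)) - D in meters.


tau*Q/(4*pi*K) = 0.43 * 8133420 / (4 * pi * 6.7) = 41539.1
sqrt(41539.1) = 203.811
H = 203.811 - 60.3 = 143.5

143.5 m


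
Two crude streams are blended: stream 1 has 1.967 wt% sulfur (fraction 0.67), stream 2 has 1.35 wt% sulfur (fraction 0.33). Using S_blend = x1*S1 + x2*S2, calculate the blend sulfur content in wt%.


Linear sulfur blending: S_blend = x1*S1 + x2*S2
Contribution 1: 0.67 * 1.967 = 1.31789 wt%
Contribution 2: 0.33 * 1.35 = 0.4455 wt%
S_blend = 1.31789 + 0.4455 = 1.76339

1.76339 wt%


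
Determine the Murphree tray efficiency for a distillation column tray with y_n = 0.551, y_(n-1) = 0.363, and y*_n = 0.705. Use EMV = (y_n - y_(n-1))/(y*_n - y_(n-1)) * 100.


Murphree vapor efficiency: EMV = (y_n - y_(n-1)) / (y*_n - y_(n-1)) * 100
EMV = (0.551 - 0.363) / (0.705 - 0.363) * 100 = 0.188 / 0.342 * 100 = 54.97

54.97 %


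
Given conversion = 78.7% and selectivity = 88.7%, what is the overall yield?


Overall yield = conversion (%) * selectivity (%) / 100
Conversion = 78.7%, Selectivity = 88.7%
Y = 78.7 * 88.7 / 100
= 69.8069 %

69.8069 %


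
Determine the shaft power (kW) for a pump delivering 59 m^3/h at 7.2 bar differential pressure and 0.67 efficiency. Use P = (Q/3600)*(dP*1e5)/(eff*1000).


Q = 59 / 3600 = 0.0163889 m^3/s
P = 0.0163889 * (7.2 * 1e5) / 0.67 / 1000 = 17.61

17.61 kW


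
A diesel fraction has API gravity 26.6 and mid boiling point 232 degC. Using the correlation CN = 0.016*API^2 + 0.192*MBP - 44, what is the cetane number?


CN = 0.016 * 26.6^2 + 0.192 * 232 - 44
CN = 11.32096 + 44.544 - 44 = 11.86496

11.86496


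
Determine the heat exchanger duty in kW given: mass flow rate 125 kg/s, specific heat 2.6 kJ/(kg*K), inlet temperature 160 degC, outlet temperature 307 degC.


Q = m_dot * cp * delta_T
delta_T = 307 - 160 = 147 K
Q = 125 * 2.6 * 147
= 325 * 147
= 47775 kW

47775 kW


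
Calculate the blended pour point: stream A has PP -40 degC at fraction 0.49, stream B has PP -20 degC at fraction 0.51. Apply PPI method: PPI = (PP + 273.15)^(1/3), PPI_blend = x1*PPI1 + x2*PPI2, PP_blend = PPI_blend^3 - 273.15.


PPI_1 = (-40 + 273.15)^(1/3) = 6.15477
PPI_2 = (-20 + 273.15)^(1/3) = 6.325953
PPI_blend = 0.49 * 6.15477 + 0.51 * 6.325953 = 6.242073
PP_blend = 6.242073^3 - 273.15 = 243.2129 - 273.15 = -29.94

-29.94 degC


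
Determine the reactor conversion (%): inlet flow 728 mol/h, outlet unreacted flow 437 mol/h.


X = (F_in - F_out) / F_in * 100
Moles reacted = 728 - 437 = 291
X = 291 / 728 * 100
= 0.3997 * 100
= 39.97 %

39.97 %


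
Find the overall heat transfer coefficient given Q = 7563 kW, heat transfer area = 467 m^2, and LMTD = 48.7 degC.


From Q = U*A*LMTD, U = Q / (A * LMTD)
U = 7563 / (467 * 48.7) = 7563 / 22742.9 = 0.3325

0.3325 kW/(m^2*K)


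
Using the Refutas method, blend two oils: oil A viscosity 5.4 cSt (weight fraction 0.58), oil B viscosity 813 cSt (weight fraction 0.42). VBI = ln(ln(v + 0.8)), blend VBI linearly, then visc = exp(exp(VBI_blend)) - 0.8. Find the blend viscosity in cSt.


Refutas method: VBN_i = 14.534*ln(ln(visc_i + 0.8)) + 10.975, blended linearly by mass fraction; since VBN is linear in VBI_i = ln(ln(visc_i + 0.8)) and the fractions sum to 1, blend VBI directly: visc = exp(exp(VBI_blend)) - 0.8
VBI_1 = ln(ln(5.4 + 0.8)) = 0.601333
VBI_2 = ln(ln(813 + 0.8)) = 1.90236
VBI_blend = 0.58 * 0.601333 + 0.42 * 1.90236 = 1.14776
visc_blend = exp(exp(1.14776)) - 0.8 = 22.56

22.56 cSt


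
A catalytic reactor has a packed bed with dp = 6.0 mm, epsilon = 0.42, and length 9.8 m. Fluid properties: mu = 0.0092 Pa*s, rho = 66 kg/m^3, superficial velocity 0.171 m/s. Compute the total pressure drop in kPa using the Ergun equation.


dp = 6.0 mm = 0.006 m
Viscous term = 150*0.0092*0.171*(1-0.42)^2 / (0.006^2*0.42^3) = 29763.3
Inertial term = 1.75*66*0.171^2*(1-0.42) / (0.006*0.42^3) = 4406.59
dP/L = 29763.3 + 4406.59 = 34169.9 Pa/m
dP = 34169.9 * 9.8 / 1000 = 334.9 kPa

334.9 kPa


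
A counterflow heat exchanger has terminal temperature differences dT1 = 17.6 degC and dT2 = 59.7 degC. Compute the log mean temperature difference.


LMTD = (dT1 - dT2) / ln(dT1/dT2)
= (17.6 - 59.7) / ln(17.6 / 59.7) = -42.1 / -1.22143 = 34.47

34.47 degC


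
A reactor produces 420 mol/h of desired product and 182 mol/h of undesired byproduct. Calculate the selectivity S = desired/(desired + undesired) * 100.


Selectivity = desired / (desired + undesired) * 100
Total products = 420 + 182 = 602 mol/h
S = 420 / 602 * 100
= 0.6977 * 100
= 69.77 %

69.77 %


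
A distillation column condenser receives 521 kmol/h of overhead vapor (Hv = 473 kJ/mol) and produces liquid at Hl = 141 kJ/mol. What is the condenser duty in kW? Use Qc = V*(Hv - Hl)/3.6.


Qc = 521 * (473 - 141) / 3.6 = 521 * 332 / 3.6 = 48050

48050 kW


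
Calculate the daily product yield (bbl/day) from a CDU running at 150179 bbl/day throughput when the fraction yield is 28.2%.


Crude throughput = 150179 bbl/day
Fraction yield = 28.2%
yield = throughput * fraction / 100
yield = 150179 * 28.2 / 100 = 42350.478

42350.478 bbl/day


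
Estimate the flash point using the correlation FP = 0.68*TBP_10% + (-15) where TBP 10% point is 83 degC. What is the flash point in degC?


FP = 0.68 * 83 + (-15) = 41.44

41.44 degC


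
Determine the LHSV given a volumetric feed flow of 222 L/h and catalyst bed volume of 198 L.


LHSV = volumetric feed rate / catalyst volume
= 222 L/h / 198 L
= 1.121 h^-1

1.121 h^-1


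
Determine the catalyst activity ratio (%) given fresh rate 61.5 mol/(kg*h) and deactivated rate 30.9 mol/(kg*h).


Activity (%) = (rate_used / rate_fresh) * 100
rate_used = 30.9, rate_fresh = 61.5
= (30.9 / 61.5) * 100
= 0.5024 * 100 = 50.24

50.24 %


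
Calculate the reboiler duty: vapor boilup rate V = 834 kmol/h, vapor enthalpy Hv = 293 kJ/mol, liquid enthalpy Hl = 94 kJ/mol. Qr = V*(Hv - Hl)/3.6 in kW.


Qr = 834 * (293 - 94) / 3.6 = 834 * 199 / 3.6 = 46100

46100 kW


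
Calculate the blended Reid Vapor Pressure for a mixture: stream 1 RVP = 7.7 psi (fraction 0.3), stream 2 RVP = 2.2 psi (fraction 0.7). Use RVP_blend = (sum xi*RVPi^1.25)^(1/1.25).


Chevron index: RVP_blend = (sum xi*RVPi^1.25)^(1/1.25)
RVP^1.25 terms: 0.3 * 7.7^1.25 + 0.7 * 2.2^1.25 = 5.72354
RVP_blend = 5.72354^(1/1.25) = 4.038

4.038 psi


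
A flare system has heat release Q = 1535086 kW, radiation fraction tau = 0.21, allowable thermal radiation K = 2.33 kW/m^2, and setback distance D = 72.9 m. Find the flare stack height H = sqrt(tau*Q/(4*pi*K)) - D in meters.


tau*Q/(4*pi*K) = 0.21 * 1535086 / (4 * pi * 2.33) = 11010
sqrt(11010) = 104.929
H = 104.929 - 72.9 = 32.03

32.03 m


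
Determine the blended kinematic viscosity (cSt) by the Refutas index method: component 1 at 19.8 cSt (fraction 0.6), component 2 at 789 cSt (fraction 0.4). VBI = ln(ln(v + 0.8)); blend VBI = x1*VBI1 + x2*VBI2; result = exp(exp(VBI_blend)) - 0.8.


Refutas method: VBN_i = 14.534*ln(ln(visc_i + 0.8)) + 10.975, blended linearly by mass fraction; since VBN is linear in VBI_i = ln(ln(visc_i + 0.8)) and the fractions sum to 1, blend VBI directly: visc = exp(exp(VBI_blend)) - 0.8
VBI_1 = ln(ln(19.8 + 0.8)) = 1.10701
VBI_2 = ln(ln(789 + 0.8)) = 1.89789
VBI_blend = 0.6 * 1.10701 + 0.4 * 1.89789 = 1.42336
visc_blend = exp(exp(1.42336)) - 0.8 = 62.70

62.70 cSt


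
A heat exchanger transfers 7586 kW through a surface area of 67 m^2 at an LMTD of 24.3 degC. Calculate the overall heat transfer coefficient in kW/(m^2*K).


From Q = U*A*LMTD, U = Q / (A * LMTD)
U = 7586 / (67 * 24.3) = 7586 / 1628.1 = 4.659

4.659 kW/(m^2*K)


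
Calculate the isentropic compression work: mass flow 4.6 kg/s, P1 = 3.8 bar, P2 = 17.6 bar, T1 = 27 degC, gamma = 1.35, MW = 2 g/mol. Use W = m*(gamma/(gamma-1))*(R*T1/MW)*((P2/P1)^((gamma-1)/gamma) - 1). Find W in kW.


Isentropic work: W = m*(gamma/(gamma-1))*(R*T1/MW)*((P2/P1)^((gamma-1)/gamma) - 1)
T1 = 27 + 273.15 = 300.15 K
Pressure ratio = 17.6 / 3.8 = 4.63158
Exponent = (1.35 - 1)/1.35 = 0.259259
(P2/P1)^exp - 1 = 4.63158^0.259259 - 1 = 0.487977
W = 4.6 * 1.35 / 0.35 * 8.314 * 300.15 / 2 * 0.487977 = 10800

10800 kW


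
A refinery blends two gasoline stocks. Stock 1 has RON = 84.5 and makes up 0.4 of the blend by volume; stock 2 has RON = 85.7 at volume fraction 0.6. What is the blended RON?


Linear blending: RON_blend = sum(vi * RONi)
Contribution 1: 0.4 * 84.5 = 33.8
Contribution 2: 0.6 * 85.7 = 51.42
RON_blend = 33.8 + 51.42 = 85.22

85.22


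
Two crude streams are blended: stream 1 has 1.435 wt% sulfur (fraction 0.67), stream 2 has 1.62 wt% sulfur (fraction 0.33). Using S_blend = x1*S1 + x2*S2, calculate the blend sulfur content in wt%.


Linear sulfur blending: S_blend = x1*S1 + x2*S2
Contribution 1: 0.67 * 1.435 = 0.96145 wt%
Contribution 2: 0.33 * 1.62 = 0.5346 wt%
S_blend = 0.96145 + 0.5346 = 1.49605

1.49605 wt%


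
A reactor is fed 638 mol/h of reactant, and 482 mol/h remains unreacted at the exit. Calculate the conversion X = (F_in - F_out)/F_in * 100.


X = (F_in - F_out) / F_in * 100
Moles reacted = 638 - 482 = 156
X = 156 / 638 * 100
= 0.2445 * 100
= 24.45 %

24.45 %


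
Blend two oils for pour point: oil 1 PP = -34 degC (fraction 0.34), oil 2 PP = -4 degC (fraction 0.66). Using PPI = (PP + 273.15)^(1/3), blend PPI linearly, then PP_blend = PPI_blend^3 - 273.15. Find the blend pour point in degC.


PPI_1 = (-34 + 273.15)^(1/3) = 6.20712
PPI_2 = (-4 + 273.15)^(1/3) = 6.456514
PPI_blend = 0.34 * 6.20712 + 0.66 * 6.456514 = 6.37172
PP_blend = 6.37172^3 - 273.15 = 258.6843 - 273.15 = -14.47

-14.47 degC


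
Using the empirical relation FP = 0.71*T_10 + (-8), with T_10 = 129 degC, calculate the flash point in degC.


FP = 0.71 * 129 + (-8) = 83.59

83.59 degC


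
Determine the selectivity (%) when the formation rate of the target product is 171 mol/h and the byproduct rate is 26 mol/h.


Selectivity = desired / (desired + undesired) * 100
Total products = 171 + 26 = 197 mol/h
S = 171 / 197 * 100
= 0.8680 * 100
= 86.80 %

86.80 %


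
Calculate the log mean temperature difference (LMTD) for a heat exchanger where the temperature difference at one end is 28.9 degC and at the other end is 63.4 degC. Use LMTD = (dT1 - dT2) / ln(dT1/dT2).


LMTD = (dT1 - dT2) / ln(dT1/dT2)
= (28.9 - 63.4) / ln(28.9 / 63.4) = -34.5 / -0.785622 = 43.91

43.91 degC


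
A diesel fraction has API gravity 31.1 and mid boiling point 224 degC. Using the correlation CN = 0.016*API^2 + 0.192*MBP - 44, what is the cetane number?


CN = 0.016 * 31.1^2 + 0.192 * 224 - 44
CN = 15.47536 + 43.008 - 44 = 14.48336

14.48336


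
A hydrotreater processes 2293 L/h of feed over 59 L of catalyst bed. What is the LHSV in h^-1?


LHSV = volumetric feed rate / catalyst volume
= 2293 L/h / 59 L
= 38.86 h^-1

38.86 h^-1


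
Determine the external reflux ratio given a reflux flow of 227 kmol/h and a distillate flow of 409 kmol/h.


Reflux ratio definition: R = L / D (liquid returned / distillate withdrawn)
L = 227 kmol/h, D = 409 kmol/h
R = 227 / 409 = 0.5550

0.5550


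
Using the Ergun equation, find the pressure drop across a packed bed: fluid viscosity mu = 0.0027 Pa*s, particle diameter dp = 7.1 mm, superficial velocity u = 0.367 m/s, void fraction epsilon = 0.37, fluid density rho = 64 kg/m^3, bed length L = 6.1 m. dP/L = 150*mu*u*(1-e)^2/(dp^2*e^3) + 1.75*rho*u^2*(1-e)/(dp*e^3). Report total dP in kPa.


dp = 7.1 mm = 0.0071 m
Viscous term = 150*0.0027*0.367*(1-0.37)^2 / (0.0071^2*0.37^3) = 23103.6
Inertial term = 1.75*64*0.367^2*(1-0.37) / (0.0071*0.37^3) = 26425.7
dP/L = 23103.6 + 26425.7 = 49529.3 Pa/m
dP = 49529.3 * 6.1 / 1000 = 302.1 kPa

302.1 kPa


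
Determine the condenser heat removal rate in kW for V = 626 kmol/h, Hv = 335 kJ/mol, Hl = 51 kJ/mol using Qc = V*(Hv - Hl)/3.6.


Qc = 626 * (335 - 51) / 3.6 = 626 * 284 / 3.6 = 49380

49380 kW


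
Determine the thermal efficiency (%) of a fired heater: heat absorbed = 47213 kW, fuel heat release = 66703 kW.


Furnace efficiency = Q_absorbed / Q_fuel * 100
= 47213 / 66703 * 100 = 70.78

70.78 %


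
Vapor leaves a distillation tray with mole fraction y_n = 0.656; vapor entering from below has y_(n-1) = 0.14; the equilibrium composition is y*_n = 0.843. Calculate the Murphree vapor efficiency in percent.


Murphree vapor efficiency: EMV = (y_n - y_(n-1)) / (y*_n - y_(n-1)) * 100
EMV = (0.656 - 0.14) / (0.843 - 0.14) * 100 = 0.516 / 0.703 * 100 = 73.40

73.40 %


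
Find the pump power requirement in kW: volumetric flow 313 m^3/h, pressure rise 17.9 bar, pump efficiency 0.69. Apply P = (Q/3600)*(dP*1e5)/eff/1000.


Q = 313 / 3600 = 0.0869444 m^3/s
P = 0.0869444 * (17.9 * 1e5) / 0.69 / 1000 = 225.6

225.6 kW


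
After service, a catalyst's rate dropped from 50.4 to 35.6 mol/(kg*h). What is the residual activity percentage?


Activity (%) = (rate_used / rate_fresh) * 100
rate_used = 35.6, rate_fresh = 50.4
= (35.6 / 50.4) * 100
= 0.7063 * 100 = 70.63

70.63 %


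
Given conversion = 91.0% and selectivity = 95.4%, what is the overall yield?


Overall yield = conversion (%) * selectivity (%) / 100
Conversion = 91.0%, Selectivity = 95.4%
Y = 91.0 * 95.4 / 100
= 86.814 %

86.814 %


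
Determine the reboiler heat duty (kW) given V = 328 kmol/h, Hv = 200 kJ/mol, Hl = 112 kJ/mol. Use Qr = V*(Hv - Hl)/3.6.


Qr = 328 * (200 - 112) / 3.6 = 328 * 88 / 3.6 = 8018

8018 kW


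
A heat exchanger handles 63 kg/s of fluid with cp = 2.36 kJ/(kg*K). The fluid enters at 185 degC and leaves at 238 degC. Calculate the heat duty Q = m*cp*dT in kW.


Q = m_dot * cp * delta_T
delta_T = 238 - 185 = 53 K
Q = 63 * 2.36 * 53
= 148.68 * 53
= 7880.04 kW

7880.04 kW


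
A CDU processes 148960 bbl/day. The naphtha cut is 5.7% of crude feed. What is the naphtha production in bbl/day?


Crude throughput = 148960 bbl/day
Fraction yield = 5.7%
yield = throughput * fraction / 100
yield = 148960 * 5.7 / 100 = 8490.72

8490.72 bbl/day


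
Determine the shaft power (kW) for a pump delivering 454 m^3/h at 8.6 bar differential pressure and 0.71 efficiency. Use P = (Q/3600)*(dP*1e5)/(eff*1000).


Q = 454 / 3600 = 0.126111 m^3/s
P = 0.126111 * (8.6 * 1e5) / 0.71 / 1000 = 152.8

152.8 kW


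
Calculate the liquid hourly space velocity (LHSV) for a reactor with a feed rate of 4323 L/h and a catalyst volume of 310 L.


LHSV = volumetric feed rate / catalyst volume
= 4323 L/h / 310 L
= 13.95 h^-1

13.95 h^-1


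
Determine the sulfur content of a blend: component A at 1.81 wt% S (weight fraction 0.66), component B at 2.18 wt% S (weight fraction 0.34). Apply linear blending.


Linear sulfur blending: S_blend = x1*S1 + x2*S2
Contribution 1: 0.66 * 1.81 = 1.1946 wt%
Contribution 2: 0.34 * 2.18 = 0.7412 wt%
S_blend = 1.1946 + 0.7412 = 1.9358

1.9358 wt%


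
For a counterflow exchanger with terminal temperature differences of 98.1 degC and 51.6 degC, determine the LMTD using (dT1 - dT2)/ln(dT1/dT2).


LMTD = (dT1 - dT2) / ln(dT1/dT2)
= (98.1 - 51.6) / ln(98.1 / 51.6) = 46.5 / 0.642466 = 72.38

72.38 degC


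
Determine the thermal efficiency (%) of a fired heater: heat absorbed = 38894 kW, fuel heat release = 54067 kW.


Furnace efficiency = Q_absorbed / Q_fuel * 100
= 38894 / 54067 * 100 = 71.94

71.94 %


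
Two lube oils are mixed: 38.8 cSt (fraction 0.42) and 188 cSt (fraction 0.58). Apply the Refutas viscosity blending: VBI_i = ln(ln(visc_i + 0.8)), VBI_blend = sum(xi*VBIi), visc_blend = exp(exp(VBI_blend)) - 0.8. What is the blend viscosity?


Refutas method: VBN_i = 14.534*ln(ln(visc_i + 0.8)) + 10.975, blended linearly by mass fraction; since VBN is linear in VBI_i = ln(ln(visc_i + 0.8)) and the fractions sum to 1, blend VBI directly: visc = exp(exp(VBI_blend)) - 0.8
VBI_1 = ln(ln(38.8 + 0.8)) = 1.30259
VBI_2 = ln(ln(188 + 0.8)) = 1.65645
VBI_blend = 0.42 * 1.30259 + 0.58 * 1.65645 = 1.50783
visc_blend = exp(exp(1.50783)) - 0.8 = 90.75

90.75 cSt


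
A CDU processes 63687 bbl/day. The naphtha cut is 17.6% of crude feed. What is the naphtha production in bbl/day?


Crude throughput = 63687 bbl/day
Fraction yield = 17.6%
yield = throughput * fraction / 100
yield = 63687 * 17.6 / 100 = 11208.912

11208.912 bbl/day


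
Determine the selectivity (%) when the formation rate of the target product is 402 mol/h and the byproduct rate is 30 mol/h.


Selectivity = desired / (desired + undesired) * 100
Total products = 402 + 30 = 432 mol/h
S = 402 / 432 * 100
= 0.9306 * 100
= 93.06 %

93.06 %


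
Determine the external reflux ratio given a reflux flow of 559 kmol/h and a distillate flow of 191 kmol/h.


Reflux ratio definition: R = L / D (liquid returned / distillate withdrawn)
L = 559 kmol/h, D = 191 kmol/h
R = 559 / 191 = 2.927

2.927


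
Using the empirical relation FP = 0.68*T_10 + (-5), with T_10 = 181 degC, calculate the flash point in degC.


FP = 0.68 * 181 + (-5) = 118.08

118.08 degC


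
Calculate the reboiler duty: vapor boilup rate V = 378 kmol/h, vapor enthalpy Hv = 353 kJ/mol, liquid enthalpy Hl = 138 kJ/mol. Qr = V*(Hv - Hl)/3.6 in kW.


Qr = 378 * (353 - 138) / 3.6 = 378 * 215 / 3.6 = 22580

22580 kW


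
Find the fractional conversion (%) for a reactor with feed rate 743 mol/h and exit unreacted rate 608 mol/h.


X = (F_in - F_out) / F_in * 100
Moles reacted = 743 - 608 = 135
X = 135 / 743 * 100
= 0.1817 * 100
= 18.17 %

18.17 %


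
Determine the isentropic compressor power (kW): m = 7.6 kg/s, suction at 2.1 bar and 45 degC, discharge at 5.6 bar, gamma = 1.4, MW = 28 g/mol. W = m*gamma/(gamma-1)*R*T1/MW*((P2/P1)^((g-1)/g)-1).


Isentropic work: W = m*(gamma/(gamma-1))*(R*T1/MW)*((P2/P1)^((gamma-1)/gamma) - 1)
T1 = 45 + 273.15 = 318.15 K
Pressure ratio = 5.6 / 2.1 = 2.66667
Exponent = (1.4 - 1)/1.4 = 0.285714
(P2/P1)^exp - 1 = 2.66667^0.285714 - 1 = 0.323443
W = 7.6 * 1.4 / 0.4 * 8.314 * 318.15 / 28 * 0.323443 = 812.8

812.8 kW


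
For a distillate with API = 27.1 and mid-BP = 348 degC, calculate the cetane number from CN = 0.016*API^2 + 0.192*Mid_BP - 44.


CN = 0.016 * 27.1^2 + 0.192 * 348 - 44
CN = 11.75056 + 66.816 - 44 = 34.56656

34.56656


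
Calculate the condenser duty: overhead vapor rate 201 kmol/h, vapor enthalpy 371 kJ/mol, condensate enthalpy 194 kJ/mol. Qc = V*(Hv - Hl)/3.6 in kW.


Qc = 201 * (371 - 194) / 3.6 = 201 * 177 / 3.6 = 9882

9882 kW


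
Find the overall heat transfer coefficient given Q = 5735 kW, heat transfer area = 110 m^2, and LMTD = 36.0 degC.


From Q = U*A*LMTD, U = Q / (A * LMTD)
U = 5735 / (110 * 36.0) = 5735 / 3960 = 1.448

1.448 kW/(m^2*K)


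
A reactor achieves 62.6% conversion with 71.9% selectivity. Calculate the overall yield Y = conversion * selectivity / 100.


Overall yield = conversion (%) * selectivity (%) / 100
Conversion = 62.6%, Selectivity = 71.9%
Y = 62.6 * 71.9 / 100
= 45.0094 %

45.0094 %


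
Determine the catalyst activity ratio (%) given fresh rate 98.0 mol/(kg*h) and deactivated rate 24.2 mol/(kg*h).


Activity (%) = (rate_used / rate_fresh) * 100
rate_used = 24.2, rate_fresh = 98.0
= (24.2 / 98.0) * 100
= 0.2469 * 100 = 24.69

24.69 %


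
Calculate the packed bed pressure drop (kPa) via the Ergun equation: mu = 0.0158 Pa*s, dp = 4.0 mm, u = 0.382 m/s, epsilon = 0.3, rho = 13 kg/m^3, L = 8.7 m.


dp = 4.0 mm = 0.004 m
Viscous term = 150*0.0158*0.382*(1-0.3)^2 / (0.004^2*0.3^3) = 1026890
Inertial term = 1.75*13*0.382^2*(1-0.3) / (0.004*0.3^3) = 21517
dP/L = 1026890 + 21517 = 1048410 Pa/m
dP = 1048410 * 8.7 / 1000 = 9121 kPa

9121 kPa


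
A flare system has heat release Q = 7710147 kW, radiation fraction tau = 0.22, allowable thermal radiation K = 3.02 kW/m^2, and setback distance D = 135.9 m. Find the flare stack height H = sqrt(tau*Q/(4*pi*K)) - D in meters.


tau*Q/(4*pi*K) = 0.22 * 7710147 / (4 * pi * 3.02) = 44696
sqrt(44696) = 211.414
H = 211.414 - 135.9 = 75.51

75.51 m


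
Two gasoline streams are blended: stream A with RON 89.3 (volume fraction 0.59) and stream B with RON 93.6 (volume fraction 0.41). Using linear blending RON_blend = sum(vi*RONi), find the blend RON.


Linear blending: RON_blend = sum(vi * RONi)
Contribution 1: 0.59 * 89.3 = 52.687
Contribution 2: 0.41 * 93.6 = 38.376
RON_blend = 52.687 + 38.376 = 91.063

91.063


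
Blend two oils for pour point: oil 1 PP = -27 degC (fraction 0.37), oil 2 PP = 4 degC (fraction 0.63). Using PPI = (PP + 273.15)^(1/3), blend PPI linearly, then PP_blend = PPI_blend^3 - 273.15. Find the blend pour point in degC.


PPI_1 = (-27 + 273.15)^(1/3) = 6.2671
PPI_2 = (4 + 273.15)^(1/3) = 6.51986
PPI_blend = 0.37 * 6.2671 + 0.63 * 6.51986 = 6.426339
PP_blend = 6.426339^3 - 273.15 = 265.3939 - 273.15 = -7.76

-7.76 degC


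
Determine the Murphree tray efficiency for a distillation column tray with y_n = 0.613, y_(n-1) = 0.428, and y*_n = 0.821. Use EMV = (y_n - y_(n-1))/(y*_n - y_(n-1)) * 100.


Murphree vapor efficiency: EMV = (y_n - y_(n-1)) / (y*_n - y_(n-1)) * 100
EMV = (0.613 - 0.428) / (0.821 - 0.428) * 100 = 0.185 / 0.393 * 100 = 47.07

47.07 %


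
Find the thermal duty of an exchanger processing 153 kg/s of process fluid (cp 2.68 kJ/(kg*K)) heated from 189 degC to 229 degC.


Q = m_dot * cp * delta_T
delta_T = 229 - 189 = 40 K
Q = 153 * 2.68 * 40
= 410.04 * 40
= 16401.6 kW

16401.6 kW


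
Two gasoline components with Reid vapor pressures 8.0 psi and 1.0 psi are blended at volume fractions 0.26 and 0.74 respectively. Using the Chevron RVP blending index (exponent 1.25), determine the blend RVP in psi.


Chevron index: RVP_blend = (sum xi*RVPi^1.25)^(1/1.25)
RVP^1.25 terms: 0.26 * 8.0^1.25 + 0.74 * 1.0^1.25 = 4.23813
RVP_blend = 4.23813^(1/1.25) = 3.175

3.175 psi


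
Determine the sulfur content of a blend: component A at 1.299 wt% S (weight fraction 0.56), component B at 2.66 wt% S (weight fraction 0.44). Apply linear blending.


Linear sulfur blending: S_blend = x1*S1 + x2*S2
Contribution 1: 0.56 * 1.299 = 0.72744 wt%
Contribution 2: 0.44 * 2.66 = 1.1704 wt%
S_blend = 0.72744 + 1.1704 = 1.89784

1.89784 wt%


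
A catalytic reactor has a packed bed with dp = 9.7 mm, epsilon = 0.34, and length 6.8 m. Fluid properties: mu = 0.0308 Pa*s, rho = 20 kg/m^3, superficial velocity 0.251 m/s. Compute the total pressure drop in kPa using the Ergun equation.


dp = 9.7 mm = 0.0097 m
Viscous term = 150*0.0308*0.251*(1-0.34)^2 / (0.0097^2*0.34^3) = 136591
Inertial term = 1.75*20*0.251^2*(1-0.34) / (0.0097*0.34^3) = 3817.25
dP/L = 136591 + 3817.25 = 140408 Pa/m
dP = 140408 * 6.8 / 1000 = 954.8 kPa

954.8 kPa


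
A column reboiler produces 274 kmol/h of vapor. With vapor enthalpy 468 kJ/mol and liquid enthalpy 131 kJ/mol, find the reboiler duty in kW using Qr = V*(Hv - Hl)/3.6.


Qr = 274 * (468 - 131) / 3.6 = 274 * 337 / 3.6 = 25650

25650 kW


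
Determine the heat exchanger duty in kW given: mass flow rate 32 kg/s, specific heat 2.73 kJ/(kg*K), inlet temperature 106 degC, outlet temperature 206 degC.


Q = m_dot * cp * delta_T
delta_T = 206 - 106 = 100 K
Q = 32 * 2.73 * 100
= 87.36 * 100
= 8736 kW

8736 kW


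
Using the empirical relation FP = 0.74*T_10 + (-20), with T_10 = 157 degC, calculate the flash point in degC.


FP = 0.74 * 157 + (-20) = 96.18

96.18 degC


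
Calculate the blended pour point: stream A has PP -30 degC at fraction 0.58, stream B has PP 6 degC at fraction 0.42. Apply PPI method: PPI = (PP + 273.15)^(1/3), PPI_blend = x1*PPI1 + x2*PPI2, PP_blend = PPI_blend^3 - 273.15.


PPI_1 = (-30 + 273.15)^(1/3) = 6.241535
PPI_2 = (6 + 273.15)^(1/3) = 6.535506
PPI_blend = 0.58 * 6.241535 + 0.42 * 6.535506 = 6.365003
PP_blend = 6.365003^3 - 273.15 = 257.867 - 273.15 = -15.28

-15.28 degC


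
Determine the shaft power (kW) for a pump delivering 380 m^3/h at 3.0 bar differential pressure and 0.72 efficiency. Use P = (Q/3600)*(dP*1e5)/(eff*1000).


Q = 380 / 3600 = 0.105556 m^3/s
P = 0.105556 * (3.0 * 1e5) / 0.72 / 1000 = 43.98

43.98 kW


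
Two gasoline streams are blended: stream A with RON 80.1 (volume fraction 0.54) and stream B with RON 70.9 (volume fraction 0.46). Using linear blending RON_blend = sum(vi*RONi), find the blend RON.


Linear blending: RON_blend = sum(vi * RONi)
Contribution 1: 0.54 * 80.1 = 43.254
Contribution 2: 0.46 * 70.9 = 32.614
RON_blend = 43.254 + 32.614 = 75.868

75.868


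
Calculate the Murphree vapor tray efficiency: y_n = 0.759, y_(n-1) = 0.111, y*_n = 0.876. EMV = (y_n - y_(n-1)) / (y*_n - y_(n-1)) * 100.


Murphree vapor efficiency: EMV = (y_n - y_(n-1)) / (y*_n - y_(n-1)) * 100
EMV = (0.759 - 0.111) / (0.876 - 0.111) * 100 = 0.648 / 0.765 * 100 = 84.71

84.71 %


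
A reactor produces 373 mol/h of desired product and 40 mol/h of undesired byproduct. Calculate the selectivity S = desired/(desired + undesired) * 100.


Selectivity = desired / (desired + undesired) * 100
Total products = 373 + 40 = 413 mol/h
S = 373 / 413 * 100
= 0.9031 * 100
= 90.31 %

90.31 %


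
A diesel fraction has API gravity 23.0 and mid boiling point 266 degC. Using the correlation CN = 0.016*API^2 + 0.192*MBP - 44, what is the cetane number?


CN = 0.016 * 23.0^2 + 0.192 * 266 - 44
CN = 8.464 + 51.072 - 44 = 15.536

15.536


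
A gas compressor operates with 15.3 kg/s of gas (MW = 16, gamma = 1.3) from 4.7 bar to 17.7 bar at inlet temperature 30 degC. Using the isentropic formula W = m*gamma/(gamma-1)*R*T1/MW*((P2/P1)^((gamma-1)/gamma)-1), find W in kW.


Isentropic work: W = m*(gamma/(gamma-1))*(R*T1/MW)*((P2/P1)^((gamma-1)/gamma) - 1)
T1 = 30 + 273.15 = 303.15 K
Pressure ratio = 17.7 / 4.7 = 3.76596
Exponent = (1.3 - 1)/1.3 = 0.230769
(P2/P1)^exp - 1 = 3.76596^0.230769 - 1 = 0.357983
W = 15.3 * 1.3 / 0.3 * 8.314 * 303.15 / 16 * 0.357983 = 3739

3739 kW


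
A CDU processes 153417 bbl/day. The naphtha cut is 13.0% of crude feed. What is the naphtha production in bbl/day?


Crude throughput = 153417 bbl/day
Fraction yield = 13.0%
yield = throughput * fraction / 100
yield = 153417 * 13.0 / 100 = 19944.21

19944.21 bbl/day


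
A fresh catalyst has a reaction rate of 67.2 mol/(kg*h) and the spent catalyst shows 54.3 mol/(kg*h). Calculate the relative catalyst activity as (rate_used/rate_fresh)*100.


Activity (%) = (rate_used / rate_fresh) * 100
rate_used = 54.3, rate_fresh = 67.2
= (54.3 / 67.2) * 100
= 0.8080 * 100 = 80.80

80.80 %


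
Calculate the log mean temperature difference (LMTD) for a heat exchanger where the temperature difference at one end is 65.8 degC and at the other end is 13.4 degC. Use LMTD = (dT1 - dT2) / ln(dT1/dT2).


LMTD = (dT1 - dT2) / ln(dT1/dT2)
= (65.8 - 13.4) / ln(65.8 / 13.4) = 52.4 / 1.59137 = 32.93

32.93 degC


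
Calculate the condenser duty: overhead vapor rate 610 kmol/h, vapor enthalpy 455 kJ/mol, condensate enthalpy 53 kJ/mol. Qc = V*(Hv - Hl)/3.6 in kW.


Qc = 610 * (455 - 53) / 3.6 = 610 * 402 / 3.6 = 68120

68120 kW


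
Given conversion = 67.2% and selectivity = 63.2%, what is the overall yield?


Overall yield = conversion (%) * selectivity (%) / 100
Conversion = 67.2%, Selectivity = 63.2%
Y = 67.2 * 63.2 / 100
= 42.4704 %

42.4704 %


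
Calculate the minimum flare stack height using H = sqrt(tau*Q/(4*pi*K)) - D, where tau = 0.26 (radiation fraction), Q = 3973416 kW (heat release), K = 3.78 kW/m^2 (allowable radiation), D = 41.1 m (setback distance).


tau*Q/(4*pi*K) = 0.26 * 3973416 / (4 * pi * 3.78) = 21748.8
sqrt(21748.8) = 147.475
H = 147.475 - 41.1 = 106.4

106.4 m


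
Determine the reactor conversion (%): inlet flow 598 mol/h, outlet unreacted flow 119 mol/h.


X = (F_in - F_out) / F_in * 100
Moles reacted = 598 - 119 = 479
X = 479 / 598 * 100
= 0.8010 * 100
= 80.10 %

80.10 %


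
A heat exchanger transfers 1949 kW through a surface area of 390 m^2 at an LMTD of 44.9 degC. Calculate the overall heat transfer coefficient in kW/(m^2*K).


From Q = U*A*LMTD, U = Q / (A * LMTD)
U = 1949 / (390 * 44.9) = 1949 / 17511 = 0.1113

0.1113 kW/(m^2*K)


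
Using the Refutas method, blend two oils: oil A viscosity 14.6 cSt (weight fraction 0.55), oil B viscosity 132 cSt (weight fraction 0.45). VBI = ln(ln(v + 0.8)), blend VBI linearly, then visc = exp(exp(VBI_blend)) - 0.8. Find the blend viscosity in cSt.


Refutas method: VBN_i = 14.534*ln(ln(visc_i + 0.8)) + 10.975, blended linearly by mass fraction; since VBN is linear in VBI_i = ln(ln(visc_i + 0.8)) and the fractions sum to 1, blend VBI directly: visc = exp(exp(VBI_blend)) - 0.8
VBI_1 = ln(ln(14.6 + 0.8)) = 1.0059
VBI_2 = ln(ln(132 + 0.8)) = 1.58696
VBI_blend = 0.55 * 1.0059 + 0.45 * 1.58696 = 1.26738
visc_blend = exp(exp(1.26738)) - 0.8 = 34.07

34.07 cSt


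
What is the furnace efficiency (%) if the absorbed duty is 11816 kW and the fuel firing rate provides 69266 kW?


Furnace efficiency = Q_absorbed / Q_fuel * 100
= 11816 / 69266 * 100 = 17.06

17.06 %


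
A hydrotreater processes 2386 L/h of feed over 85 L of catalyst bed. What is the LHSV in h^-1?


LHSV = volumetric feed rate / catalyst volume
= 2386 L/h / 85 L
= 28.07 h^-1

28.07 h^-1


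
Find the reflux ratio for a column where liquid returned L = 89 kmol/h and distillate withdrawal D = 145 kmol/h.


Reflux ratio definition: R = L / D (liquid returned / distillate withdrawn)
L = 89 kmol/h, D = 145 kmol/h
R = 89 / 145 = 0.6138

0.6138


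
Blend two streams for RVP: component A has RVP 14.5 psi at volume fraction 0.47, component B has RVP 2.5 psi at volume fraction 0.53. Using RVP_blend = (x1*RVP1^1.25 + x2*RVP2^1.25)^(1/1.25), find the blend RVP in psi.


Chevron index: RVP_blend = (sum xi*RVPi^1.25)^(1/1.25)
RVP^1.25 terms: 0.47 * 14.5^1.25 + 0.53 * 2.5^1.25 = 14.9648
RVP_blend = 14.9648^(1/1.25) = 8.711

8.711 psi


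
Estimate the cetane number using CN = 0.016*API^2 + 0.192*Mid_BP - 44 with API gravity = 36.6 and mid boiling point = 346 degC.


CN = 0.016 * 36.6^2 + 0.192 * 346 - 44
CN = 21.43296 + 66.432 - 44 = 43.86496

43.86496


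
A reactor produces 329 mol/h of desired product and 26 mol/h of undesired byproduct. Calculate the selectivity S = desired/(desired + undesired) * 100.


Selectivity = desired / (desired + undesired) * 100
Total products = 329 + 26 = 355 mol/h
S = 329 / 355 * 100
= 0.9268 * 100
= 92.68 %

92.68 %


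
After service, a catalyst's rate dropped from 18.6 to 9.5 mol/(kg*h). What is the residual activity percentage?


Activity (%) = (rate_used / rate_fresh) * 100
rate_used = 9.5, rate_fresh = 18.6
= (9.5 / 18.6) * 100
= 0.5108 * 100 = 51.08

51.08 %


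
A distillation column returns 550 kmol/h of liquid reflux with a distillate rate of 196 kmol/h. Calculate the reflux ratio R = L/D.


Reflux ratio definition: R = L / D (liquid returned / distillate withdrawn)
L = 550 kmol/h, D = 196 kmol/h
R = 550 / 196 = 2.806

2.806


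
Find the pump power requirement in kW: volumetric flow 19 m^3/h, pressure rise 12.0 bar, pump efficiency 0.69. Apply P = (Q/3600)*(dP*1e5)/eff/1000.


Q = 19 / 3600 = 0.00527778 m^3/s
P = 0.00527778 * (12.0 * 1e5) / 0.69 / 1000 = 9.179

9.179 kW


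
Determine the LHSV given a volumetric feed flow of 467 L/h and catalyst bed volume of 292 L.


LHSV = volumetric feed rate / catalyst volume
= 467 L/h / 292 L
= 1.599 h^-1

1.599 h^-1


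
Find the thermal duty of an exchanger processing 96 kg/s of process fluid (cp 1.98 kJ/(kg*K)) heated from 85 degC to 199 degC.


Q = m_dot * cp * delta_T
delta_T = 199 - 85 = 114 K
Q = 96 * 1.98 * 114
= 190.08 * 114
= 21669.12 kW

21669.12 kW


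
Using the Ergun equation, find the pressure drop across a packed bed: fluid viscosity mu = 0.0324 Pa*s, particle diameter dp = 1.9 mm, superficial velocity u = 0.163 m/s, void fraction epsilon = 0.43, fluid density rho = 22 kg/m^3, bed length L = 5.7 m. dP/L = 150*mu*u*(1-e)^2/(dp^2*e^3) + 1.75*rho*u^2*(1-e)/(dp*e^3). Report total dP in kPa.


dp = 1.9 mm = 0.0019 m
Viscous term = 150*0.0324*0.163*(1-0.43)^2 / (0.0019^2*0.43^3) = 896729
Inertial term = 1.75*22*0.163^2*(1-0.43) / (0.0019*0.43^3) = 3859.68
dP/L = 896729 + 3859.68 = 900589 Pa/m
dP = 900589 * 5.7 / 1000 = 5133 kPa

5133 kPa


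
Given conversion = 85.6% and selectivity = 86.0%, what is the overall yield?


Overall yield = conversion (%) * selectivity (%) / 100
Conversion = 85.6%, Selectivity = 86.0%
Y = 85.6 * 86.0 / 100
= 73.616 %

73.616 %


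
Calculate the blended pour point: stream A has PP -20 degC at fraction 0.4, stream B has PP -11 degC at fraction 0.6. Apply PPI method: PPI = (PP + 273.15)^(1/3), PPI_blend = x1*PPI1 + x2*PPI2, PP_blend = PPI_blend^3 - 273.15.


PPI_1 = (-20 + 273.15)^(1/3) = 6.325953
PPI_2 = (-11 + 273.15)^(1/3) = 6.400049
PPI_blend = 0.4 * 6.325953 + 0.6 * 6.400049 = 6.370411
PP_blend = 6.370411^3 - 273.15 = 258.5249 - 273.15 = -14.63

-14.63 degC


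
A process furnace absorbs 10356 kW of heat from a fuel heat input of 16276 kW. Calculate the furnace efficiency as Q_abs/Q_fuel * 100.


Furnace efficiency = Q_absorbed / Q_fuel * 100
= 10356 / 16276 * 100 = 63.63

63.63 %


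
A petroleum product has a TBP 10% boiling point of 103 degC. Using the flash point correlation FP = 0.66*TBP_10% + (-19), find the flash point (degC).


FP = 0.66 * 103 + (-19) = 48.98

48.98 degC


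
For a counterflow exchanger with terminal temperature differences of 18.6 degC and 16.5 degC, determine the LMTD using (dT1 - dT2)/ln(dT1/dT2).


LMTD = (dT1 - dT2) / ln(dT1/dT2)
= (18.6 - 16.5) / ln(18.6 / 16.5) = 2.1 / 0.119801 = 17.53

17.53 degC


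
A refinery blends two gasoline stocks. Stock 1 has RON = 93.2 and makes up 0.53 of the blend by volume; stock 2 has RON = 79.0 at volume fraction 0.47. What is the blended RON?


Linear blending: RON_blend = sum(vi * RONi)
Contribution 1: 0.53 * 93.2 = 49.396
Contribution 2: 0.47 * 79.0 = 37.13
RON_blend = 49.396 + 37.13 = 86.526

86.526


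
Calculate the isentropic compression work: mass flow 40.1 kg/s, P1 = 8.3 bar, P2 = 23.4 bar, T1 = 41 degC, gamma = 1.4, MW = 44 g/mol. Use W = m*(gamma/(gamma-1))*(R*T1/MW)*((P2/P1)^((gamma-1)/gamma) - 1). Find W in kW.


Isentropic work: W = m*(gamma/(gamma-1))*(R*T1/MW)*((P2/P1)^((gamma-1)/gamma) - 1)
T1 = 41 + 273.15 = 314.15 K
Pressure ratio = 23.4 / 8.3 = 2.81928
Exponent = (1.4 - 1)/1.4 = 0.285714
(P2/P1)^exp - 1 = 2.81928^0.285714 - 1 = 0.344655
W = 40.1 * 1.4 / 0.4 * 8.314 * 314.15 / 44 * 0.344655 = 2871

2871 kW


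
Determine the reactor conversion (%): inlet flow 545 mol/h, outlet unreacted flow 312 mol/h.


X = (F_in - F_out) / F_in * 100
Moles reacted = 545 - 312 = 233
X = 233 / 545 * 100
= 0.4275 * 100
= 42.75 %

42.75 %


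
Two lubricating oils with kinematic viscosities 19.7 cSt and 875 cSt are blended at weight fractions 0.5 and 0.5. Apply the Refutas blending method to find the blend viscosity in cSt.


Refutas method: VBN_i = 14.534*ln(ln(visc_i + 0.8)) + 10.975, blended linearly by mass fraction; since VBN is linear in VBI_i = ln(ln(visc_i + 0.8)) and the fractions sum to 1, blend VBI directly: visc = exp(exp(VBI_blend)) - 0.8
VBI_1 = ln(ln(19.7 + 0.8)) = 1.1054
VBI_2 = ln(ln(875 + 0.8)) = 1.91326
VBI_blend = 0.5 * 1.1054 + 0.5 * 1.91326 = 1.50933
visc_blend = exp(exp(1.50933)) - 0.8 = 91.38

91.38 cSt


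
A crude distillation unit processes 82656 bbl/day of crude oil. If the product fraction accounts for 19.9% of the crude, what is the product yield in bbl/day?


Crude throughput = 82656 bbl/day
Fraction yield = 19.9%
yield = throughput * fraction / 100
yield = 82656 * 19.9 / 100 = 16448.544

16448.544 bbl/day


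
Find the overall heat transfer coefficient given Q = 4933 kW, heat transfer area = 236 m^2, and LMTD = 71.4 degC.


From Q = U*A*LMTD, U = Q / (A * LMTD)
U = 4933 / (236 * 71.4) = 4933 / 16850.4 = 0.2928

0.2928 kW/(m^2*K)


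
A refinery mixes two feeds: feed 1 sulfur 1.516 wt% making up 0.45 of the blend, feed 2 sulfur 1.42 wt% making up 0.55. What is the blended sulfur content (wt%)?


Linear sulfur blending: S_blend = x1*S1 + x2*S2
Contribution 1: 0.45 * 1.516 = 0.6822 wt%
Contribution 2: 0.55 * 1.42 = 0.781 wt%
S_blend = 0.6822 + 0.781 = 1.4632

1.4632 wt%


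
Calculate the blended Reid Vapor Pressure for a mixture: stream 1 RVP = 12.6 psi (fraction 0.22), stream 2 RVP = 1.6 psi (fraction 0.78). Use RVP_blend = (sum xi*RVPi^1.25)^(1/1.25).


Chevron index: RVP_blend = (sum xi*RVPi^1.25)^(1/1.25)
RVP^1.25 terms: 0.22 * 12.6^1.25 + 0.78 * 1.6^1.25 = 6.62619
RVP_blend = 6.62619^(1/1.25) = 4.540

4.540 psi


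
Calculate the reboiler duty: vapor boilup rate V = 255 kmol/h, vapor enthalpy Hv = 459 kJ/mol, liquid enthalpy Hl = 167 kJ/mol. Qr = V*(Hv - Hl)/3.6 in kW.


Qr = 255 * (459 - 167) / 3.6 = 255 * 292 / 3.6 = 20680

20680 kW


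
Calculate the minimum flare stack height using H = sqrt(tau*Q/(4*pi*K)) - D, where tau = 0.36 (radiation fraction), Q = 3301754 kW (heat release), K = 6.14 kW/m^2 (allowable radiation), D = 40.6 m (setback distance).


tau*Q/(4*pi*K) = 0.36 * 3301754 / (4 * pi * 6.14) = 15405.3
sqrt(15405.3) = 124.118
H = 124.118 - 40.6 = 83.52

83.52 m


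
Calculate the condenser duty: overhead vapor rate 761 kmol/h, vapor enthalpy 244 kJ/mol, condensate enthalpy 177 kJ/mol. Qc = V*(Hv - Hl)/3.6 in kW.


Qc = 761 * (244 - 177) / 3.6 = 761 * 67 / 3.6 = 14160

14160 kW


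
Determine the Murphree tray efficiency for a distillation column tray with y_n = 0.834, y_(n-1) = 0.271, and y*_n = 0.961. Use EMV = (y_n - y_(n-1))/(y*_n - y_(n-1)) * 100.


Murphree vapor efficiency: EMV = (y_n - y_(n-1)) / (y*_n - y_(n-1)) * 100
EMV = (0.834 - 0.271) / (0.961 - 0.271) * 100 = 0.563 / 0.69 * 100 = 81.59

81.59 %


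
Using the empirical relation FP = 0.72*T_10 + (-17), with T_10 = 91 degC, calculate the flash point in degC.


FP = 0.72 * 91 + (-17) = 48.52

48.52 degC


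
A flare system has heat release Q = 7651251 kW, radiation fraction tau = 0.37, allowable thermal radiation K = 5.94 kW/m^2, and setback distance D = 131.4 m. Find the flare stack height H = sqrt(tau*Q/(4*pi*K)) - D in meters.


tau*Q/(4*pi*K) = 0.37 * 7651251 / (4 * pi * 5.94) = 37926.1
sqrt(37926.1) = 194.746
H = 194.746 - 131.4 = 63.35

63.35 m
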